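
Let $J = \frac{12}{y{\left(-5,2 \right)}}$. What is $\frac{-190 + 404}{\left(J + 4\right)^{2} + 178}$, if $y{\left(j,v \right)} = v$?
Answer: $\frac{107}{139} \approx 0.76978$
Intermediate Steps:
$J = 6$ ($J = \frac{12}{2} = 12 \cdot \frac{1}{2} = 6$)
$\frac{-190 + 404}{\left(J + 4\right)^{2} + 178} = \frac{-190 + 404}{\left(6 + 4\right)^{2} + 178} = \frac{214}{10^{2} + 178} = \frac{214}{100 + 178} = \frac{214}{278} = 214 \cdot \frac{1}{278} = \frac{107}{139}$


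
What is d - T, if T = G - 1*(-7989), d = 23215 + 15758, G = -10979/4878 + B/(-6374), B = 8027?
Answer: 240868797475/7773093 ≈ 30988.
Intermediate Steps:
G = -27283963/7773093 (G = -10979/4878 + 8027/(-6374) = -10979*1/4878 + 8027*(-1/6374) = -10979/4878 - 8027/6374 = -27283963/7773093 ≈ -3.5101)
d = 38973
T = 62071956014/7773093 (T = -27283963/7773093 - 1*(-7989) = -27283963/7773093 + 7989 = 62071956014/7773093 ≈ 7985.5)
d - T = 38973 - 1*62071956014/7773093 = 38973 - 62071956014/7773093 = 240868797475/7773093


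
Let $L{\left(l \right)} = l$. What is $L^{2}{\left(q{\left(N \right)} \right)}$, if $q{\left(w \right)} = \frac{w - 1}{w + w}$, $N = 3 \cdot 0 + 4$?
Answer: $\frac{9}{64} \approx 0.14063$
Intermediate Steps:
$N = 4$ ($N = 0 + 4 = 4$)
$q{\left(w \right)} = \frac{-1 + w}{2 w}$
$L^{2}{\left(q{\left(N \right)} \right)} = \left(\frac{-1 + 4}{2 \cdot 4}\right)^{2} = \left(\frac{1}{2} \cdot \frac{1}{4} \cdot 3\right)^{2} = \left(\frac{3}{8}\right)^{2} = \frac{9}{64}$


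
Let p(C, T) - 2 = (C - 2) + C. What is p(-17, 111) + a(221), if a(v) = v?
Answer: 187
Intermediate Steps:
p(C, T) = 2*C (p(C, T) = 2 + ((C - 2) + C) = 2 + ((-2 + C) + C) = 2 + (-2 + 2*C) = 2*C)
p(-17, 111) + a(221) = 2*(-17) + 221 = -34 + 221 = 187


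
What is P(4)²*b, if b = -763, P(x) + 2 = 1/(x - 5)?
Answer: -6867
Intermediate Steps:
P(x) = -2 + 1/(-5 + x) (P(x) = -2 + 1/(x - 5) = -2 + 1/(-5 + x))
P(4)²*b = ((11 - 2*4)/(-5 + 4))²*(-763) = ((11 - 8)/(-1))²*(-763) = (-1*3)²*(-763) = (-3)²*(-763) = 9*(-763) = -6867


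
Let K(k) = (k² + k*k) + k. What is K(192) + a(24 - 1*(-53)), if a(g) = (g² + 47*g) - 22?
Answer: 83446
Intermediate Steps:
K(k) = k + 2*k² (K(k) = (k² + k²) + k = 2*k² + k = k + 2*k²)
a(g) = -22 + g² + 47*g
K(192) + a(24 - 1*(-53)) = 192*(1 + 2*192) + (-22 + (24 - 1*(-53))² + 47*(24 - 1*(-53))) = 192*(1 + 384) + (-22 + (24 + 53)² + 47*(24 + 53)) = 192*385 + (-22 + 77² + 47*77) = 73920 + (-22 + 5929 + 3619) = 73920 + 9526 = 83446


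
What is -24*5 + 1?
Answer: -119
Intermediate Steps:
-24*5 + 1 = -12*10 + 1 = -120 + 1 = -119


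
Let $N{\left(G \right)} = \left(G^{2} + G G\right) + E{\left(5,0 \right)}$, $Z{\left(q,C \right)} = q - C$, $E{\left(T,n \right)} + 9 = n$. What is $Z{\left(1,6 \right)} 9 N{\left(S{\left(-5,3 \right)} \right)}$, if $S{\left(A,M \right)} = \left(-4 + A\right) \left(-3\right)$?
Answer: $-65205$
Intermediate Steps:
$E{\left(T,n \right)} = -9 + n$
$S{\left(A,M \right)} = 12 - 3 A$
$N{\left(G \right)} = -9 + 2 G^{2}$ ($N{\left(G \right)} = \left(G^{2} + G G\right) + \left(-9 + 0\right) = \left(G^{2} + G^{2}\right) - 9 = 2 G^{2} - 9 = -9 + 2 G^{2}$)
$Z{\left(1,6 \right)} 9 N{\left(S{\left(-5,3 \right)} \right)} = \left(1 - 6\right) 9 \left(-9 + 2 \left(12 - -15\right)^{2}\right) = \left(1 - 6\right) 9 \left(-9 + 2 \left(12 + 15\right)^{2}\right) = \left(-5\right) 9 \left(-9 + 2 \cdot 27^{2}\right) = - 45 \left(-9 + 2 \cdot 729\right) = - 45 \left(-9 + 1458\right) = \left(-45\right) 1449 = -65205$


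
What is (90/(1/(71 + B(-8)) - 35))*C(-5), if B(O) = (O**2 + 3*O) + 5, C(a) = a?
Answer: 5800/451 ≈ 12.860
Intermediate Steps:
B(O) = 5 + O**2 + 3*O
(90/(1/(71 + B(-8)) - 35))*C(-5) = (90/(1/(71 + (5 + (-8)**2 + 3*(-8))) - 35))*(-5) = (90/(1/(71 + (5 + 64 - 24)) - 35))*(-5) = (90/(1/(71 + 45) - 35))*(-5) = (90/(1/116 - 35))*(-5) = (90/(-4059/116))*(-5) = -116/4059*90*(-5) = -1160/451*(-5) = 5800/451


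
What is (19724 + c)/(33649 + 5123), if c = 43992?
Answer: 15929/9693 ≈ 1.6434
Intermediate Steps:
(19724 + c)/(33649 + 5123) = (19724 + 43992)/(33649 + 5123) = 63716/38772 = 63716*(1/38772) = 15929/9693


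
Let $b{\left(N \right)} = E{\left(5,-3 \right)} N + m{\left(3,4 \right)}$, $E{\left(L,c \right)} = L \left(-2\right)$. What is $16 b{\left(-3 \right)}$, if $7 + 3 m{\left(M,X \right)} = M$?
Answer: $\frac{1376}{3} \approx 458.67$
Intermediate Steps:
$E{\left(L,c \right)} = - 2 L$
$m{\left(M,X \right)} = - \frac{7}{3} + \frac{M}{3}$
$b{\left(N \right)} = - \frac{4}{3} - 10 N$ ($b{\left(N \right)} = \left(-2\right) 5 N + \left(- \frac{7}{3} + \frac{1}{3} \cdot 3\right) = - 10 N + \left(- \frac{7}{3} + 1\right) = - 10 N - \frac{4}{3} = - \frac{4}{3} - 10 N$)
$16 b{\left(-3 \right)} = 16 \left(- \frac{4}{3} - -30\right) = 16 \left(- \frac{4}{3} + 30\right) = 16 \cdot \frac{86}{3} = \frac{1376}{3}$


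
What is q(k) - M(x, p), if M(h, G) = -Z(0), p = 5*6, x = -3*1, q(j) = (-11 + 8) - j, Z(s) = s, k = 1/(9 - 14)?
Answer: -14/5 ≈ -2.8000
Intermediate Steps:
k = -1/5 (k = 1/(-5) = -1/5 ≈ -0.20000)
q(j) = -3 - j
x = -3
p = 30
M(h, G) = 0 (M(h, G) = -1*0 = 0)
q(k) - M(x, p) = (-3 - 1*(-1/5)) - 1*0 = (-3 + 1/5) + 0 = -14/5 + 0 = -14/5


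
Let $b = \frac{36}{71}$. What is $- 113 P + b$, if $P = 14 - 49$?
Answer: $\frac{280841}{71} \approx 3955.5$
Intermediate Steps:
$P = -35$ ($P = 14 - 49 = -35$)
$b = \frac{36}{71}$ ($b = 36 \cdot \frac{1}{71} = \frac{36}{71} \approx 0.50704$)
$- 113 P + b = \left(-113\right) \left(-35\right) + \frac{36}{71} = 3955 + \frac{36}{71} = \frac{280841}{71}$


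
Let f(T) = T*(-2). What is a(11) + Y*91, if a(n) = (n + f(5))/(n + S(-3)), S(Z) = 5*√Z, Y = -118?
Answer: (-53690*√3 + 118117*I)/(-11*I + 5*√3) ≈ -10738.0 - 0.044186*I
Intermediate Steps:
f(T) = -2*T
a(n) = (-10 + n)/(n + 5*I*√3) (a(n) = (n - 2*5)/(n + 5*√(-3)) = (n - 10)/(n + 5*(I*√3)) = (-10 + n)/(n + 5*I*√3))
a(11) + Y*91 = (-10 + 11)/(11 + 5*I*√3) - 118*91 = 1/(11 + 5*I*√3) - 10738 = -10738 + 1/(11 + 5*I*√3)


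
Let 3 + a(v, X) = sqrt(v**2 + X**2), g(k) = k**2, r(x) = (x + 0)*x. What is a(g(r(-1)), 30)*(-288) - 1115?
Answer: -251 - 288*sqrt(901) ≈ -8895.8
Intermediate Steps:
r(x) = x**2 (r(x) = x*x = x**2)
a(v, X) = -3 + sqrt(X**2 + v**2) (a(v, X) = -3 + sqrt(v**2 + X**2) = -3 + sqrt(X**2 + v**2))
a(g(r(-1)), 30)*(-288) - 1115 = (-3 + sqrt(30**2 + (((-1)**2)**2)**2))*(-288) - 1115 = (-3 + sqrt(900 + (1**2)**2))*(-288) - 1115 = (-3 + sqrt(900 + 1**2))*(-288) - 1115 = (-3 + sqrt(900 + 1))*(-288) - 1115 = (-3 + sqrt(901))*(-288) - 1115 = (864 - 288*sqrt(901)) - 1115 = -251 - 288*sqrt(901)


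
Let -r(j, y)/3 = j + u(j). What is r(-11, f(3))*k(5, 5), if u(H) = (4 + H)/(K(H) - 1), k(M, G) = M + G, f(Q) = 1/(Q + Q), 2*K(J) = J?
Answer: 3870/13 ≈ 297.69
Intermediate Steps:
K(J) = J/2
f(Q) = 1/(2*Q)
k(M, G) = G + M
u(H) = (4 + H)/(-1 + H/2) (u(H) = (4 + H)/(H/2 - 1) = (4 + H)/(-1 + H/2))
r(j, y) = -3*j - 6*(4 + j)/(-2 + j) (r(j, y) = -3*(j + 2*(4 + j)/(-2 + j)) = -3*j - 6*(4 + j)/(-2 + j))
r(-11, f(3))*k(5, 5) = (3*(-8 - 1*(-11)²)/(-2 - 11))*(5 + 5) = (3*(-8 - 1*121)/(-13))*10 = (3*(-1/13)*(-8 - 121))*10 = (3*(-1/13)*(-129))*10 = (387/13)*10 = 3870/13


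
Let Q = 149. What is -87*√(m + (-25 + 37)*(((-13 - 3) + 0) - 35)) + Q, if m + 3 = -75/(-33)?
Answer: 149 - 174*I*√18535/11 ≈ 149.0 - 2153.5*I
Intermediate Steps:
m = -8/11 (m = -3 - 75/(-33) = -3 - 75*(-1/33) = -3 + 25/11 = -8/11 ≈ -0.72727)
-87*√(m + (-25 + 37)*(((-13 - 3) + 0) - 35)) + Q = -87*√(-8/11 + (-25 + 37)*(((-13 - 3) + 0) - 35)) + 149 = -87*√(-8/11 + 12*((-16 + 0) - 35)) + 149 = -87*√(-8/11 + 12*(-16 - 35)) + 149 = -87*√(-8/11 + 12*(-51)) + 149 = -87*√(-8/11 - 612) + 149 = -174*I*√18535/11 + 149 = 149 - 174*I*√18535/11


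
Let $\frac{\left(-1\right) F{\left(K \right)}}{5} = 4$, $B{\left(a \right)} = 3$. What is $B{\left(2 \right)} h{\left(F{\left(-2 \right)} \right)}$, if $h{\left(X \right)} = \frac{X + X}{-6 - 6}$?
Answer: $10$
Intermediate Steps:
$F{\left(K \right)} = -20$ ($F{\left(K \right)} = \left(-5\right) 4 = -20$)
$h{\left(X \right)} = - \frac{X}{6}$ ($h{\left(X \right)} = \frac{2 X}{-12} = 2 X \left(- \frac{1}{12}\right) = - \frac{X}{6}$)
$B{\left(2 \right)} h{\left(F{\left(-2 \right)} \right)} = 3 \left(\left(- \frac{1}{6}\right) \left(-20\right)\right) = 3 \cdot \frac{10}{3} = 10$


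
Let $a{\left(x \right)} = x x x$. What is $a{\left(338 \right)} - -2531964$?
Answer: $41146436$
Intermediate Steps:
$a{\left(x \right)} = x^{3}$ ($a{\left(x \right)} = x^{2} x = x^{3}$)
$a{\left(338 \right)} - -2531964 = 338^{3} - -2531964 = 38614472 + 2531964 = 41146436$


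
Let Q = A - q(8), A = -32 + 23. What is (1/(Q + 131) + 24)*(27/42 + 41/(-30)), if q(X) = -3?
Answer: -228076/13125 ≈ -17.377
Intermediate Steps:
A = -9
Q = -6 (Q = -9 - 1*(-3) = -9 + 3 = -6)
(1/(Q + 131) + 24)*(27/42 + 41/(-30)) = (1/(-6 + 131) + 24)*(27/42 + 41/(-30)) = (1/125 + 24)*(27*(1/42) + 41*(-1/30)) = (1/125 + 24)*(9/14 - 41/30) = (3001/125)*(-76/105) = -228076/13125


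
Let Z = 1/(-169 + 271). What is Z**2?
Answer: 1/10404 ≈ 9.6117e-5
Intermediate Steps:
Z = 1/102 ≈ 0.0098039
Z**2 = (1/102)**2 = 1/10404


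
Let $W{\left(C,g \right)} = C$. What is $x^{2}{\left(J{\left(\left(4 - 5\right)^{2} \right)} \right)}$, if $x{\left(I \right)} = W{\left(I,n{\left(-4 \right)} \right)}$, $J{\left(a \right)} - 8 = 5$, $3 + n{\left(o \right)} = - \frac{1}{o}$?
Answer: $169$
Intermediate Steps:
$n{\left(o \right)} = -3 - \frac{1}{o}$
$J{\left(a \right)} = 13$ ($J{\left(a \right)} = 8 + 5 = 13$)
$x{\left(I \right)} = I$
$x^{2}{\left(J{\left(\left(4 - 5\right)^{2} \right)} \right)} = 13^{2} = 169$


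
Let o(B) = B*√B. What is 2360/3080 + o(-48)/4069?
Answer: 59/77 - 192*I*√3/4069 ≈ 0.76623 - 0.081729*I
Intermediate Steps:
o(B) = B^(3/2)
2360/3080 + o(-48)/4069 = 2360/3080 + (-48)^(3/2)/4069 = 2360*(1/3080) - 192*I*√3*(1/4069) = 59/77 - 192*I*√3/4069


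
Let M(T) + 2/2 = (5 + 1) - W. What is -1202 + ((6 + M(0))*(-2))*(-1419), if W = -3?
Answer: 38530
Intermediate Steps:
M(T) = 8 (M(T) = -1 + ((5 + 1) - 1*(-3)) = -1 + (6 + 3) = -1 + 9 = 8)
-1202 + ((6 + M(0))*(-2))*(-1419) = -1202 + ((6 + 8)*(-2))*(-1419) = -1202 + (14*(-2))*(-1419) = -1202 - 28*(-1419) = -1202 + 39732 = 38530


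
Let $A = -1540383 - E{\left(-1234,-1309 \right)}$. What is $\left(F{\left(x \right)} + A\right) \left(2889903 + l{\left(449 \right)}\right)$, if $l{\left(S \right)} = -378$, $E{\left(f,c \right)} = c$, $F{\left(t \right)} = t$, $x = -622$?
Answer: $-4448990084400$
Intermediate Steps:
$A = -1539074$ ($A = -1540383 - -1309 = -1540383 + 1309 = -1539074$)
$\left(F{\left(x \right)} + A\right) \left(2889903 + l{\left(449 \right)}\right) = \left(-622 - 1539074\right) \left(2889903 - 378\right) = \left(-1539696\right) 2889525 = -4448990084400$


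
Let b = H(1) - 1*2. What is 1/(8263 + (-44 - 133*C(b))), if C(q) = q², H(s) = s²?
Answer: 1/8086 ≈ 0.00012367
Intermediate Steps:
b = -1 (b = 1² - 1*2 = 1 - 2 = -1)
1/(8263 + (-44 - 133*C(b))) = 1/(8263 + (-44 - 133*(-1)²)) = 1/(8263 + (-44 - 133*1)) = 1/(8263 + (-44 - 133)) = 1/(8263 - 177) = 1/8086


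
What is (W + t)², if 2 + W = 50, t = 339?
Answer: 149769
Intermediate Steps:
W = 48 (W = -2 + 50 = 48)
(W + t)² = (48 + 339)² = 387² = 149769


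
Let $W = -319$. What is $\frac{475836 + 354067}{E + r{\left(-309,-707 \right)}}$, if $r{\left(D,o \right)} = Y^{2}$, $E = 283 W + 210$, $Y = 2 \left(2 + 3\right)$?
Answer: $- \frac{829903}{89967} \approx -9.2245$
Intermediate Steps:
$Y = 10$ ($Y = 2 \cdot 5 = 10$)
$E = -90067$ ($E = 283 \left(-319\right) + 210 = -90277 + 210 = -90067$)
$r{\left(D,o \right)} = 100$ ($r{\left(D,o \right)} = 10^{2} = 100$)
$\frac{475836 + 354067}{E + r{\left(-309,-707 \right)}} = \frac{475836 + 354067}{-90067 + 100} = \frac{829903}{-89967} = 829903 \left(- \frac{1}{89967}\right) = - \frac{829903}{89967}$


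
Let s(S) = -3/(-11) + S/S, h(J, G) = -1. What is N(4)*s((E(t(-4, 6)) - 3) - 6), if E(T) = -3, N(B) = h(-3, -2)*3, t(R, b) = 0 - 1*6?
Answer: -42/11 ≈ -3.8182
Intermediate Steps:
t(R, b) = -6 (t(R, b) = 0 - 6 = -6)
N(B) = -3 (N(B) = -1*3 = -3)
s(S) = 14/11 (s(S) = -3*(-1/11) + 1 = 3/11 + 1 = 14/11)
N(4)*s((E(t(-4, 6)) - 3) - 6) = -3*14/11 = -42/11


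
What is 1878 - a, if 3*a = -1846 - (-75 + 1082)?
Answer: 2829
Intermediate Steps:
a = -951 (a = (-1846 - (-75 + 1082))/3 = (-1846 - 1*1007)/3 = (-1846 - 1007)/3 = (⅓)*(-2853) = -951)
1878 - a = 1878 - 1*(-951) = 1878 + 951 = 2829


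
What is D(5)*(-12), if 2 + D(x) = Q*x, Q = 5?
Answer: -276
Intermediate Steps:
D(x) = -2 + 5*x
D(5)*(-12) = (-2 + 5*5)*(-12) = (-2 + 25)*(-12) = 23*(-12) = -276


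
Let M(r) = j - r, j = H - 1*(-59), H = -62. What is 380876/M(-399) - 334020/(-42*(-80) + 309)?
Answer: 105430177/121077 ≈ 870.77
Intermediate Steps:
j = -3 (j = -62 - 1*(-59) = -62 + 59 = -3)
M(r) = -3 - r
380876/M(-399) - 334020/(-42*(-80) + 309) = 380876/(-3 - 1*(-399)) - 334020/(-42*(-80) + 309) = 380876/(-3 + 399) - 334020/(3360 + 309) = 380876/396 - 334020/3669 = 380876*(1/396) - 334020*1/3669 = 95219/99 - 111340/1223 = 105430177/121077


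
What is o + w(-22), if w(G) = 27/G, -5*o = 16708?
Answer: -367711/110 ≈ -3342.8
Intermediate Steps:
o = -16708/5 (o = -1/5*16708 = -16708/5 ≈ -3341.6)
o + w(-22) = -16708/5 + 27/(-22) = -16708/5 + 27*(-1/22) = -16708/5 - 27/22 = -367711/110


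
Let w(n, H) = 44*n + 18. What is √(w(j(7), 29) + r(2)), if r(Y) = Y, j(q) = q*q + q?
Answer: 6*√69 ≈ 49.840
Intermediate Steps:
j(q) = q + q² (j(q) = q² + q = q + q²)
w(n, H) = 18 + 44*n
√(w(j(7), 29) + r(2)) = √((18 + 44*(7*(1 + 7))) + 2) = √((18 + 44*(7*8)) + 2) = √((18 + 44*56) + 2) = √((18 + 2464) + 2) = √(2482 + 2) = √2484 = 6*√69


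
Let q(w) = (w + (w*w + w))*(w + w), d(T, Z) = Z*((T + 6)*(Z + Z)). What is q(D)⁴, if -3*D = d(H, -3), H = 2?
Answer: 2018743811724149784576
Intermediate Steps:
d(T, Z) = 2*Z²*(6 + T) (d(T, Z) = Z*((6 + T)*(2*Z)) = Z*(2*Z*(6 + T)) = 2*Z²*(6 + T))
D = -48 (D = -2*(-3)²*(6 + 2)/3 = -2*9*8/3 = -⅓*144 = -48)
q(w) = 2*w*(w² + 2*w) (q(w) = (w + (w² + w))*(2*w) = (w + (w + w²))*(2*w) = (w² + 2*w)*(2*w) = 2*w*(w² + 2*w))
q(D)⁴ = (2*(-48)²*(2 - 48))⁴ = (2*2304*(-46))⁴ = (-211968)⁴ = 2018743811724149784576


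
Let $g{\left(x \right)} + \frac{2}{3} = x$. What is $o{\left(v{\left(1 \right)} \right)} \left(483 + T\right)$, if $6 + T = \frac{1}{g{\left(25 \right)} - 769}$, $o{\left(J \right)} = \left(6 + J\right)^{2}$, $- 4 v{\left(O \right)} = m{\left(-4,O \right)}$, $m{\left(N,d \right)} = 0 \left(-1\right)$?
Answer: $\frac{19181070}{1117} \approx 17172.0$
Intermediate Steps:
$m{\left(N,d \right)} = 0$
$v{\left(O \right)} = 0$ ($v{\left(O \right)} = \left(- \frac{1}{4}\right) 0 = 0$)
$g{\left(x \right)} = - \frac{2}{3} + x$
$T = - \frac{13407}{2234}$ ($T = -6 + \frac{1}{\left(- \frac{2}{3} + 25\right) - 769} = -6 + \frac{1}{\frac{73}{3} - 769} = -6 + \frac{1}{- \frac{2234}{3}} = -6 - \frac{3}{2234} = - \frac{13407}{2234} \approx -6.0013$)
$o{\left(v{\left(1 \right)} \right)} \left(483 + T\right) = \left(6 + 0\right)^{2} \left(483 - \frac{13407}{2234}\right) = 6^{2} \cdot \frac{1065615}{2234} = 36 \cdot \frac{1065615}{2234} = \frac{19181070}{1117}$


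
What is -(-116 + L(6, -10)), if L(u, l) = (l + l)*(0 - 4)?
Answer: 36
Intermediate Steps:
L(u, l) = -8*l (L(u, l) = (2*l)*(-4) = -8*l)
-(-116 + L(6, -10)) = -(-116 - 8*(-10)) = -(-116 + 80) = -1*(-36) = 36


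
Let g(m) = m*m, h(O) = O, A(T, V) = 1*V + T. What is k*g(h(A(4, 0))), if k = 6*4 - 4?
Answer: 320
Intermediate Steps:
A(T, V) = T + V (A(T, V) = V + T = T + V)
g(m) = m**2
k = 20 (k = 24 - 4 = 20)
k*g(h(A(4, 0))) = 20*(4 + 0)**2 = 20*4**2 = 20*16 = 320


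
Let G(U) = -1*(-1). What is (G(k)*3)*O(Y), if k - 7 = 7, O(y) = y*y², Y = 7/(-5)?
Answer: -1029/125 ≈ -8.2320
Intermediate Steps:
Y = -7/5 (Y = 7*(-⅕) = -7/5 ≈ -1.4000)
O(y) = y³
k = 14 (k = 7 + 7 = 14)
G(U) = 1
(G(k)*3)*O(Y) = (1*3)*(-7/5)³ = 3*(-343/125) = -1029/125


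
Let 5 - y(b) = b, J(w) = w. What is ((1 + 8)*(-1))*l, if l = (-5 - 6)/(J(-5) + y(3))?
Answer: -33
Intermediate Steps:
y(b) = 5 - b
l = 11/3 (l = (-5 - 6)/(-5 + (5 - 1*3)) = -11/(-5 + (5 - 3)) = -11/(-5 + 2) = -11/(-3) = -11*(-1/3) = 11/3 ≈ 3.6667)
((1 + 8)*(-1))*l = ((1 + 8)*(-1))*(11/3) = (9*(-1))*(11/3) = -9*11/3 = -33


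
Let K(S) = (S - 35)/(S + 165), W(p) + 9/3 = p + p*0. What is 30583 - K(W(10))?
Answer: 1315076/43 ≈ 30583.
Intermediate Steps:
W(p) = -3 + p (W(p) = -3 + (p + p*0) = -3 + (p + 0) = -3 + p)
K(S) = (-35 + S)/(165 + S)
30583 - K(W(10)) = 30583 - (-35 + (-3 + 10))/(165 + (-3 + 10)) = 30583 - (-35 + 7)/(165 + 7) = 30583 - (-28)/172 = 30583 - 1*(-7/43) = 30583 + 7/43 = 1315076/43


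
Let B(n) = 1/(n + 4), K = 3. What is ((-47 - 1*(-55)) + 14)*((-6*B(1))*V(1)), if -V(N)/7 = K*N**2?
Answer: 2772/5 ≈ 554.40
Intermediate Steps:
B(n) = 1/(4 + n)
V(N) = -21*N**2
((-47 - 1*(-55)) + 14)*((-6*B(1))*V(1)) = ((-47 - 1*(-55)) + 14)*((-6/(4 + 1))*(-21*1**2)) = ((-47 + 55) + 14)*((-6/5)*(-21*1)) = (8 + 14)*(-6*1/5*(-21)) = 22*(-6/5*(-21)) = 22*(126/5) = 2772/5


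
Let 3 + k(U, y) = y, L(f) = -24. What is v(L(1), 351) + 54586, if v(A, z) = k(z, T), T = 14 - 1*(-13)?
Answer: 54610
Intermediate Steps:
T = 27 (T = 14 + 13 = 27)
k(U, y) = -3 + y
v(A, z) = 24 (v(A, z) = -3 + 27 = 24)
v(L(1), 351) + 54586 = 24 + 54586 = 54610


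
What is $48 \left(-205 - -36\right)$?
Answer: $-8112$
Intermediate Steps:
$48 \left(-205 - -36\right) = 48 \left(-205 + 36\right) = 48 \left(-169\right) = -8112$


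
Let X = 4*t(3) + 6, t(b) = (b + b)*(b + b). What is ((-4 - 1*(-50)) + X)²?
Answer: 38416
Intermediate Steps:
t(b) = 4*b² (t(b) = (2*b)*(2*b) = 4*b²)
X = 150 (X = 4*(4*3²) + 6 = 4*(4*9) + 6 = 4*36 + 6 = 144 + 6 = 150)
((-4 - 1*(-50)) + X)² = ((-4 - 1*(-50)) + 150)² = ((-4 + 50) + 150)² = (46 + 150)² = 196² = 38416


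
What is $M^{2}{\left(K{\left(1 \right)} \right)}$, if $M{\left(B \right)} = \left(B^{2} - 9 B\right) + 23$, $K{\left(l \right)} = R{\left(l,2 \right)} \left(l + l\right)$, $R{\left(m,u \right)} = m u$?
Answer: $9$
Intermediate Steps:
$K{\left(l \right)} = 4 l^{2}$ ($K{\left(l \right)} = l 2 \left(l + l\right) = 2 l 2 l = 4 l^{2}$)
$M{\left(B \right)} = 23 + B^{2} - 9 B$
$M^{2}{\left(K{\left(1 \right)} \right)} = \left(23 + \left(4 \cdot 1^{2}\right)^{2} - 9 \cdot 4 \cdot 1^{2}\right)^{2} = \left(23 + \left(4 \cdot 1\right)^{2} - 9 \cdot 4 \cdot 1\right)^{2} = \left(23 + 4^{2} - 36\right)^{2} = \left(23 + 16 - 36\right)^{2} = 3^{2} = 9$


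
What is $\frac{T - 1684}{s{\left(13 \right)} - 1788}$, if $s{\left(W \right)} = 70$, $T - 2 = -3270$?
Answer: $\frac{2476}{859} \approx 2.8824$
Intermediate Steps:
$T = -3268$ ($T = 2 - 3270 = -3268$)
$\frac{T - 1684}{s{\left(13 \right)} - 1788} = \frac{-3268 - 1684}{70 - 1788} = - \frac{4952}{-1718} = \left(-4952\right) \left(- \frac{1}{1718}\right) = \frac{2476}{859}$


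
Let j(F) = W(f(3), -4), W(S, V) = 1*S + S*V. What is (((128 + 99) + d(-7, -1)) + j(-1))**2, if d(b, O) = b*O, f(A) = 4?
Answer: 49284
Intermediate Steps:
d(b, O) = O*b
W(S, V) = S + S*V
j(F) = -12 (j(F) = 4*(1 - 4) = 4*(-3) = -12)
(((128 + 99) + d(-7, -1)) + j(-1))**2 = (((128 + 99) - 1*(-7)) - 12)**2 = ((227 + 7) - 12)**2 = (234 - 12)**2 = 222**2 = 49284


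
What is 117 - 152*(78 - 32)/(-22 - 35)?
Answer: 719/3 ≈ 239.67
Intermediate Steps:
117 - 152*(78 - 32)/(-22 - 35) = 117 - 6992/(-57) = 117 - 6992*(-1)/57 = 117 - 152*(-46/57) = 117 + 368/3 = 719/3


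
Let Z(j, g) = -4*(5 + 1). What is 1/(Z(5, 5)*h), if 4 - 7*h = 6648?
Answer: 7/159456 ≈ 4.3899e-5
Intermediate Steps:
h = -6644/7 (h = 4/7 - ⅐*6648 = 4/7 - 6648/7 = -6644/7 ≈ -949.14)
Z(j, g) = -24 (Z(j, g) = -4*6 = -24)
1/(Z(5, 5)*h) = 1/(-24*(-6644/7)) = 1/(159456/7) = 7/159456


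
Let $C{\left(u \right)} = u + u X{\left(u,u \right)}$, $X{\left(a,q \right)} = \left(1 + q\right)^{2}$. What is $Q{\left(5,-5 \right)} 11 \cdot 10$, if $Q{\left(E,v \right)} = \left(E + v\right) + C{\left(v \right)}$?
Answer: $-9350$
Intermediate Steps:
$C{\left(u \right)} = u + u \left(1 + u\right)^{2}$
$Q{\left(E,v \right)} = E + v + v \left(1 + \left(1 + v\right)^{2}\right)$ ($Q{\left(E,v \right)} = \left(E + v\right) + v \left(1 + \left(1 + v\right)^{2}\right) = E + v + v \left(1 + \left(1 + v\right)^{2}\right)$)
$Q{\left(5,-5 \right)} 11 \cdot 10 = \left(5 - 5 - 5 \left(1 + \left(1 - 5\right)^{2}\right)\right) 11 \cdot 10 = \left(5 - 5 - 5 \left(1 + \left(-4\right)^{2}\right)\right) 11 \cdot 10 = \left(5 - 5 - 5 \left(1 + 16\right)\right) 11 \cdot 10 = \left(5 - 5 - 85\right) 11 \cdot 10 = \left(-85\right) 11 \cdot 10 = \left(-935\right) 10 = -9350$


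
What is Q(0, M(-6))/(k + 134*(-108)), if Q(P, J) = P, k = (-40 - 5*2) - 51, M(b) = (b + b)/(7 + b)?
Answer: 0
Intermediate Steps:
M(b) = 2*b/(7 + b) (M(b) = (2*b)/(7 + b) = 2*b/(7 + b))
k = -101 (k = (-40 - 10) - 51 = -50 - 51 = -101)
Q(0, M(-6))/(k + 134*(-108)) = 0/(-101 + 134*(-108)) = 0/(-101 - 14472) = 0/(-14573) = 0*(-1/14573) = 0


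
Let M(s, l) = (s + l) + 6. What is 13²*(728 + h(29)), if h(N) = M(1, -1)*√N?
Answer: 123032 + 1014*√29 ≈ 1.2849e+5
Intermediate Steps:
M(s, l) = 6 + l + s (M(s, l) = (l + s) + 6 = 6 + l + s)
h(N) = 6*√N (h(N) = (6 - 1 + 1)*√N = 6*√N)
13²*(728 + h(29)) = 13²*(728 + 6*√29) = 169*(728 + 6*√29) = 123032 + 1014*√29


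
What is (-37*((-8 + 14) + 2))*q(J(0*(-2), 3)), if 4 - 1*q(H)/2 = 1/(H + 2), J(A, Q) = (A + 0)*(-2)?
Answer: -2072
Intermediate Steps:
J(A, Q) = -2*A (J(A, Q) = A*(-2) = -2*A)
q(H) = 8 - 2/(2 + H) (q(H) = 8 - 2/(H + 2) = 8 - 2/(2 + H))
(-37*((-8 + 14) + 2))*q(J(0*(-2), 3)) = (-37*((-8 + 14) + 2))*(2*(7 + 4*(-0*(-2)))/(2 - 0*(-2))) = (-37*(6 + 2))*(2*(7 + 4*(-2*0))/(2 - 2*0)) = (-37*8)*(2*(7 + 4*0)/(2 + 0)) = -592*(7 + 0)/2 = -592*7/2 = -296*7 = -2072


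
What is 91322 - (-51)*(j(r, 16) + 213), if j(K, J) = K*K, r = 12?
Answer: 109529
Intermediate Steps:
j(K, J) = K²
91322 - (-51)*(j(r, 16) + 213) = 91322 - (-51)*(12² + 213) = 91322 - (-51)*(144 + 213) = 91322 - (-51)*357 = 91322 - 1*(-18207) = 91322 + 18207 = 109529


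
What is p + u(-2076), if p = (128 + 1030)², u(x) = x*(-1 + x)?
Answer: 5652816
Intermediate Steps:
p = 1340964 (p = 1158² = 1340964)
p + u(-2076) = 1340964 - 2076*(-1 - 2076) = 1340964 - 2076*(-2077) = 1340964 + 4311852 = 5652816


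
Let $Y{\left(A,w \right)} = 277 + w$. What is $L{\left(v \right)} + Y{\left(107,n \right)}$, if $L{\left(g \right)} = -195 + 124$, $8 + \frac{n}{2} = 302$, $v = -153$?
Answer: $794$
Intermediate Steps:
$n = 588$ ($n = -16 + 2 \cdot 302 = -16 + 604 = 588$)
$L{\left(g \right)} = -71$
$L{\left(v \right)} + Y{\left(107,n \right)} = -71 + \left(277 + 588\right) = -71 + 865 = 794$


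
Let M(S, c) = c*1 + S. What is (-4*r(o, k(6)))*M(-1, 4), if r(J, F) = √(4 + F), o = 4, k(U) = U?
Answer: -12*√10 ≈ -37.947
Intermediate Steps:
M(S, c) = S + c (M(S, c) = c + S = S + c)
(-4*r(o, k(6)))*M(-1, 4) = (-4*√(4 + 6))*(-1 + 4) = -4*√10*3 = -12*√10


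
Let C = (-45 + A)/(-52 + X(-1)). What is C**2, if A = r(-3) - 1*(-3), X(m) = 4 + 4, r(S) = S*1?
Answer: 2025/1936 ≈ 1.0460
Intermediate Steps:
r(S) = S
X(m) = 8
A = 0 (A = -3 - 1*(-3) = -3 + 3 = 0)
C = 45/44 (C = (-45 + 0)/(-52 + 8) = -45/(-44) = -45*(-1/44) = 45/44 ≈ 1.0227)
C**2 = (45/44)**2 = 2025/1936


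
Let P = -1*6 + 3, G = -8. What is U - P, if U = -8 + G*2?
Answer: -21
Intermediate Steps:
P = -3 (P = -6 + 3 = -3)
U = -24 (U = -8 - 8*2 = -8 - 16 = -24)
U - P = -24 - 1*(-3) = -24 + 3 = -21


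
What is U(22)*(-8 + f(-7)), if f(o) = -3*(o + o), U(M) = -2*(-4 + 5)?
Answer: -68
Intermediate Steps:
U(M) = -2 (U(M) = -2*1 = -2)
f(o) = -6*o
U(22)*(-8 + f(-7)) = -2*(-8 - 6*(-7)) = -2*(-8 + 42) = -2*34 = -68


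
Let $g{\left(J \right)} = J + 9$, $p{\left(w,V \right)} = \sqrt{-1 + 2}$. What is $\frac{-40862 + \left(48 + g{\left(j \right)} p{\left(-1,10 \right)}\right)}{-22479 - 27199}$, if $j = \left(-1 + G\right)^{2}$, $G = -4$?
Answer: $\frac{20390}{24839} \approx 0.82089$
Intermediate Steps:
$j = 25$ ($j = \left(-1 - 4\right)^{2} = \left(-5\right)^{2} = 25$)
$p{\left(w,V \right)} = 1$ ($p{\left(w,V \right)} = \sqrt{1} = 1$)
$g{\left(J \right)} = 9 + J$
$\frac{-40862 + \left(48 + g{\left(j \right)} p{\left(-1,10 \right)}\right)}{-22479 - 27199} = \frac{-40862 + \left(48 + \left(9 + 25\right) 1\right)}{-22479 - 27199} = \frac{-40862 + \left(48 + 34 \cdot 1\right)}{-49678} = \left(-40862 + \left(48 + 34\right)\right) \left(- \frac{1}{49678}\right) = \left(-40862 + 82\right) \left(- \frac{1}{49678}\right) = \left(-40780\right) \left(- \frac{1}{49678}\right) = \frac{20390}{24839}$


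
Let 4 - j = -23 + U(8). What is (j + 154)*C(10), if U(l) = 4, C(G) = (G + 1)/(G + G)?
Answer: 1947/20 ≈ 97.350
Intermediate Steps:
C(G) = (1 + G)/(2*G) (C(G) = (1 + G)/((2*G)) = (1 + G)*(1/(2*G)) = (1 + G)/(2*G))
j = 23 (j = 4 - (-23 + 4) = 4 - 1*(-19) = 4 + 19 = 23)
(j + 154)*C(10) = (23 + 154)*((½)*(1 + 10)/10) = 177*((½)*(⅒)*11) = 177*(11/20) = 1947/20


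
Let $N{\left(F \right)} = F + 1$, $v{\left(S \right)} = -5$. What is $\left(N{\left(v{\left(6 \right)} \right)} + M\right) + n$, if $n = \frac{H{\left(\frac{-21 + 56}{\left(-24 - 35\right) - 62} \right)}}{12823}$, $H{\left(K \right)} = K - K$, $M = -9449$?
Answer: $-9453$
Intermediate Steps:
$N{\left(F \right)} = 1 + F$
$H{\left(K \right)} = 0$
$n = 0$ ($n = \frac{0}{12823} = 0 \cdot \frac{1}{12823} = 0$)
$\left(N{\left(v{\left(6 \right)} \right)} + M\right) + n = \left(\left(1 - 5\right) - 9449\right) + 0 = \left(-4 - 9449\right) + 0 = -9453 + 0 = -9453$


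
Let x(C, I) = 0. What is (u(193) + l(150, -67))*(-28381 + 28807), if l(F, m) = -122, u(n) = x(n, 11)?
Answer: -51972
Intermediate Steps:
u(n) = 0
(u(193) + l(150, -67))*(-28381 + 28807) = (0 - 122)*(-28381 + 28807) = -122*426 = -51972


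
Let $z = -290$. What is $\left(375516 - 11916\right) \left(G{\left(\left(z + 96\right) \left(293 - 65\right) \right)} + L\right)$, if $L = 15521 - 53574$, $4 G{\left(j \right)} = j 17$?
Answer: $-82187780400$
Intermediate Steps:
$G{\left(j \right)} = \frac{17 j}{4}$ ($G{\left(j \right)} = \frac{j 17}{4} = \frac{17 j}{4}$)
$L = -38053$
$\left(375516 - 11916\right) \left(G{\left(\left(z + 96\right) \left(293 - 65\right) \right)} + L\right) = \left(375516 - 11916\right) \left(\frac{17 \left(-290 + 96\right) \left(293 - 65\right)}{4} - 38053\right) = 363600 \left(\frac{17 \left(\left(-194\right) 228\right)}{4} - 38053\right) = 363600 \left(\frac{17}{4} \left(-44232\right) - 38053\right) = 363600 \left(-187986 - 38053\right) = 363600 \left(-226039\right) = -82187780400$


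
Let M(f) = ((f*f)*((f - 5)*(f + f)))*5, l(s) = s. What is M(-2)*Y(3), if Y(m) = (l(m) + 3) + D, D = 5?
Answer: 6160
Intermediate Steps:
Y(m) = 8 + m (Y(m) = (m + 3) + 5 = (3 + m) + 5 = 8 + m)
M(f) = 10*f³*(-5 + f) (M(f) = (f²*((-5 + f)*(2*f)))*5 = (f²*(2*f*(-5 + f)))*5 = (2*f³*(-5 + f))*5 = 10*f³*(-5 + f))
M(-2)*Y(3) = (10*(-2)³*(-5 - 2))*(8 + 3) = (10*(-8)*(-7))*11 = 560*11 = 6160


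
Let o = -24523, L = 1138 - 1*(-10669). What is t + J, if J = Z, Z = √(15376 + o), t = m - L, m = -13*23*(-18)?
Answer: -6425 + I*√9147 ≈ -6425.0 + 95.64*I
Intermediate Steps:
L = 11807 (L = 1138 + 10669 = 11807)
m = 5382 (m = -299*(-18) = 5382)
t = -6425 (t = 5382 - 1*11807 = 5382 - 11807 = -6425)
Z = I*√9147 (Z = √(15376 - 24523) = √(-9147) = I*√9147 ≈ 95.64*I)
J = I*√9147 ≈ 95.64*I
t + J = -6425 + I*√9147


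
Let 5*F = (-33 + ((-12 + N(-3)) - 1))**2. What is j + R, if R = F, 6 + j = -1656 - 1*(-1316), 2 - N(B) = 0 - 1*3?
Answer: -49/5 ≈ -9.8000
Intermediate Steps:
N(B) = 5 (N(B) = 2 - (0 - 1*3) = 2 - (0 - 3) = 2 - 1*(-3) = 2 + 3 = 5)
j = -346 (j = -6 + (-1656 - 1*(-1316)) = -6 + (-1656 + 1316) = -6 - 340 = -346)
F = 1681/5 (F = (-33 + ((-12 + 5) - 1))**2/5 = (-33 + (-7 - 1))**2/5 = (-33 - 8)**2/5 = (1/5)*(-41)**2 = (1/5)*1681 = 1681/5 ≈ 336.20)
R = 1681/5 ≈ 336.20
j + R = -346 + 1681/5 = -49/5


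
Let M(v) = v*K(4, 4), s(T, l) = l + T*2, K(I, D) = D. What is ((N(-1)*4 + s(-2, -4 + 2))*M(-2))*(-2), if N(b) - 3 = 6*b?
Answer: -288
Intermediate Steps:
s(T, l) = l + 2*T
N(b) = 3 + 6*b
M(v) = 4*v (M(v) = v*4 = 4*v)
((N(-1)*4 + s(-2, -4 + 2))*M(-2))*(-2) = (((3 + 6*(-1))*4 + ((-4 + 2) + 2*(-2)))*(4*(-2)))*(-2) = (((3 - 6)*4 + (-2 - 4))*(-8))*(-2) = ((-3*4 - 6)*(-8))*(-2) = ((-12 - 6)*(-8))*(-2) = -18*(-8)*(-2) = 144*(-2) = -288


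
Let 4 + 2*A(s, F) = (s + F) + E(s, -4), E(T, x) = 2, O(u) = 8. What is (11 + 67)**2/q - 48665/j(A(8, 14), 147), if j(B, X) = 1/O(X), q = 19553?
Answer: -7612367876/19553 ≈ -3.8932e+5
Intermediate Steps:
A(s, F) = -1 + F/2 + s/2 (A(s, F) = -2 + ((s + F) + 2)/2 = -2 + ((F + s) + 2)/2 = -2 + (2 + F + s)/2 = -2 + (1 + F/2 + s/2) = -1 + F/2 + s/2)
j(B, X) = 1/8
(11 + 67)**2/q - 48665/j(A(8, 14), 147) = (11 + 67)**2/19553 - 48665/1/8 = 78**2*(1/19553) - 48665*8 = 6084*(1/19553) - 389320 = 6084/19553 - 389320 = -7612367876/19553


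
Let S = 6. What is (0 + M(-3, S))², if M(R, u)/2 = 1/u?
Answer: ⅑ ≈ 0.11111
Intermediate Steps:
M(R, u) = 2/u
(0 + M(-3, S))² = (0 + 2/6)² = (0 + 2*(⅙))² = (0 + ⅓)² = (⅓)² = ⅑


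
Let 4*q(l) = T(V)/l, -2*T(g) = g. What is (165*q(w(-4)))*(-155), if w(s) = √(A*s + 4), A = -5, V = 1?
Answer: 8525*√6/32 ≈ 652.56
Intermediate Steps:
T(g) = -g/2
w(s) = √(4 - 5*s) (w(s) = √(-5*s + 4) = √(4 - 5*s))
q(l) = -1/(8*l) (q(l) = ((-½*1)/l)/4 = (-1/(2*l))/4 = -1/(8*l))
(165*q(w(-4)))*(-155) = (165*(-1/(8*√(4 - 5*(-4)))))*(-155) = (165*(-1/(8*√(4 + 20))))*(-155) = (165*(-√6/12/8))*(-155) = (165*(-√6/96))*(-155) = -55*√6/32*(-155) = 8525*√6/32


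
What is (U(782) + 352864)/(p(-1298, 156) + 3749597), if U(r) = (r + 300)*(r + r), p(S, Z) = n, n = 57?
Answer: 1022556/1874827 ≈ 0.54541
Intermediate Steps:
p(S, Z) = 57
U(r) = 2*r*(300 + r) (U(r) = (300 + r)*(2*r) = 2*r*(300 + r))
(U(782) + 352864)/(p(-1298, 156) + 3749597) = (2*782*(300 + 782) + 352864)/(57 + 3749597) = (2*782*1082 + 352864)/3749654 = (1692248 + 352864)*(1/3749654) = 2045112*(1/3749654) = 1022556/1874827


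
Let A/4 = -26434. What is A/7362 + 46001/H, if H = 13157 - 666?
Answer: -491044507/45979371 ≈ -10.680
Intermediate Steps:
H = 12491
A = -105736 (A = 4*(-26434) = -105736)
A/7362 + 46001/H = -105736/7362 + 46001/12491 = -105736*1/7362 + 46001*(1/12491) = -52868/3681 + 46001/12491 = -491044507/45979371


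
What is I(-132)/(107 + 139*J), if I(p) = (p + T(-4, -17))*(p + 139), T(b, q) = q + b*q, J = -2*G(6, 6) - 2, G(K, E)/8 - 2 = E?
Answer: 567/17963 ≈ 0.031565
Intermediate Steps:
G(K, E) = 16 + 8*E
J = -130 (J = -2*(16 + 8*6) - 2 = -2*(16 + 48) - 2 = -2*64 - 2 = -128 - 2 = -130)
I(p) = (51 + p)*(139 + p) (I(p) = (p - 17*(1 - 4))*(p + 139) = (p - 17*(-3))*(139 + p) = (p + 51)*(139 + p) = (51 + p)*(139 + p))
I(-132)/(107 + 139*J) = (7089 + (-132)² + 190*(-132))/(107 + 139*(-130)) = (7089 + 17424 - 25080)/(107 - 18070) = -567/(-17963) = -567*(-1/17963) = 567/17963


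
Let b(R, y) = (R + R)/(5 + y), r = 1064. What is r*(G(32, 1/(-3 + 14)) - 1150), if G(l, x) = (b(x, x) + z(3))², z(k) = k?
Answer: -16993125/14 ≈ -1.2138e+6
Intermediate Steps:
b(R, y) = 2*R/(5 + y) (b(R, y) = (2*R)/(5 + y) = 2*R/(5 + y))
G(l, x) = (3 + 2*x/(5 + x))² (G(l, x) = (2*x/(5 + x) + 3)² = (3 + 2*x/(5 + x))²)
r*(G(32, 1/(-3 + 14)) - 1150) = 1064*(25*(3 + 1/(-3 + 14))²/(5 + 1/(-3 + 14))² - 1150) = 1064*(25*(3 + 1/11)²/(5 + 1/11)² - 1150) = 1064*(25*(34/11)²/(56/11)² - 1150) = 1064*(25*(1156/121)*(121/3136) - 1150) = 1064*(7225/784 - 1150) = 1064*(-894375/784) = -16993125/14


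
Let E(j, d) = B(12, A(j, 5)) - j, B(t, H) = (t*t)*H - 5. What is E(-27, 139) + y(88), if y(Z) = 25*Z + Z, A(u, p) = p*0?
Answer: 2310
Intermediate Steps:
A(u, p) = 0
B(t, H) = -5 + H*t**2 (B(t, H) = t**2*H - 5 = H*t**2 - 5 = -5 + H*t**2)
y(Z) = 26*Z
E(j, d) = -5 - j (E(j, d) = (-5 + 0*12**2) - j = (-5 + 0*144) - j = (-5 + 0) - j = -5 - j)
E(-27, 139) + y(88) = (-5 - 1*(-27)) + 26*88 = (-5 + 27) + 2288 = 22 + 2288 = 2310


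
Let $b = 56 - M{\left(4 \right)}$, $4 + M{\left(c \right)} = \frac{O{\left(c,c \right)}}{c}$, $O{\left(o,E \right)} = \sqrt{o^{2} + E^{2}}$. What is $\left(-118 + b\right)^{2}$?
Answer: $\left(58 + \sqrt{2}\right)^{2} \approx 3530.0$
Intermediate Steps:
$O{\left(o,E \right)} = \sqrt{E^{2} + o^{2}}$
$M{\left(c \right)} = -4 + \frac{\sqrt{2} \sqrt{c^{2}}}{c}$ ($M{\left(c \right)} = -4 + \frac{\sqrt{c^{2} + c^{2}}}{c} = -4 + \frac{\sqrt{2 c^{2}}}{c} = -4 + \frac{\sqrt{2} \sqrt{c^{2}}}{c}$)
$b = 60 - \sqrt{2}$ ($b = 56 - \left(-4 + \frac{\sqrt{2} \sqrt{4^{2}}}{4}\right) = 56 - \left(-4 + \sqrt{2} \cdot \frac{1}{4} \sqrt{16}\right) = 56 - \left(-4 + \sqrt{2} \cdot \frac{1}{4} \cdot 4\right) = 56 - \left(-4 + \sqrt{2}\right) = 56 + \left(4 - \sqrt{2}\right) = 60 - \sqrt{2} \approx 58.586$)
$\left(-118 + b\right)^{2} = \left(-118 + \left(60 - \sqrt{2}\right)\right)^{2} = \left(-58 - \sqrt{2}\right)^{2}$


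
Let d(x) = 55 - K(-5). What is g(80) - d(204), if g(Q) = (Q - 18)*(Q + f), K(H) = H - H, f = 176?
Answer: 15817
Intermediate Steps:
K(H) = 0
g(Q) = (-18 + Q)*(176 + Q) (g(Q) = (Q - 18)*(Q + 176) = (-18 + Q)*(176 + Q))
d(x) = 55 (d(x) = 55 - 1*0 = 55 + 0 = 55)
g(80) - d(204) = (-3168 + 80**2 + 158*80) - 1*55 = (-3168 + 6400 + 12640) - 55 = 15872 - 55 = 15817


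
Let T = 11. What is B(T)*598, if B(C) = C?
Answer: 6578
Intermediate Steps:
B(T)*598 = 11*598 = 6578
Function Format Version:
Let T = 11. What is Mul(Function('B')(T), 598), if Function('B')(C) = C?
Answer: 6578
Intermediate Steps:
Mul(Function('B')(T), 598) = Mul(11, 598) = 6578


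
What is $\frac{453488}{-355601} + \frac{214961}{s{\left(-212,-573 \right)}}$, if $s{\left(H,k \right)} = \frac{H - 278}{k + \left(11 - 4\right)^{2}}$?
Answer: $\frac{20027259694422}{87122245} \approx 2.2988 \cdot 10^{5}$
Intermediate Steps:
$s{\left(H,k \right)} = \frac{-278 + H}{49 + k}$ ($s{\left(H,k \right)} = \frac{-278 + H}{k + 7^{2}} = \frac{-278 + H}{k + 49} = \frac{-278 + H}{49 + k}$)
$\frac{453488}{-355601} + \frac{214961}{s{\left(-212,-573 \right)}} = \frac{453488}{-355601} + \frac{214961}{\frac{1}{49 - 573} \left(-278 - 212\right)} = 453488 \left(- \frac{1}{355601}\right) + \frac{214961}{\frac{1}{-524} \left(-490\right)} = - \frac{453488}{355601} + \frac{214961}{\left(- \frac{1}{524}\right) \left(-490\right)} = - \frac{453488}{355601} + \frac{214961}{\frac{245}{262}} = - \frac{453488}{355601} + 214961 \cdot \frac{262}{245} = - \frac{453488}{355601} + \frac{56319782}{245} = \frac{20027259694422}{87122245}$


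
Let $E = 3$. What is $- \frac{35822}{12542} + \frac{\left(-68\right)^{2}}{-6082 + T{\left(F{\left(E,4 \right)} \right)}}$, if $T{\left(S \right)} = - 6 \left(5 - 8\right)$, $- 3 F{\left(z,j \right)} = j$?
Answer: $- \frac{8600588}{2376709} \approx -3.6187$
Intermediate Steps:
$F{\left(z,j \right)} = - \frac{j}{3}$
$T{\left(S \right)} = 18$ ($T{\left(S \right)} = - 6 \left(5 - 8\right) = \left(-6\right) \left(-3\right) = 18$)
$- \frac{35822}{12542} + \frac{\left(-68\right)^{2}}{-6082 + T{\left(F{\left(E,4 \right)} \right)}} = - \frac{35822}{12542} + \frac{\left(-68\right)^{2}}{-6082 + 18} = \left(-35822\right) \frac{1}{12542} + \frac{4624}{-6064} = - \frac{17911}{6271} + 4624 \left(- \frac{1}{6064}\right) = - \frac{17911}{6271} - \frac{289}{379} = - \frac{8600588}{2376709}$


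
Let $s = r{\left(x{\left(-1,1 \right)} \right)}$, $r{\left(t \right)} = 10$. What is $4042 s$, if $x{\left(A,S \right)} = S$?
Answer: $40420$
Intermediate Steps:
$s = 10$
$4042 s = 4042 \cdot 10 = 40420$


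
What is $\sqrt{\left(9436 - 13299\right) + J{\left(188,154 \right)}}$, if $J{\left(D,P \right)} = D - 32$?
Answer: $i \sqrt{3707} \approx 60.885 i$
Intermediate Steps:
$J{\left(D,P \right)} = -32 + D$ ($J{\left(D,P \right)} = D - 32 = -32 + D$)
$\sqrt{\left(9436 - 13299\right) + J{\left(188,154 \right)}} = \sqrt{\left(9436 - 13299\right) + \left(-32 + 188\right)} = \sqrt{-3863 + 156} = \sqrt{-3707} = i \sqrt{3707}$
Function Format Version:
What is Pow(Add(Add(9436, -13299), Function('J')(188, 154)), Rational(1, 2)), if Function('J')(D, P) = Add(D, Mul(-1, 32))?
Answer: Mul(I, Pow(3707, Rational(1, 2))) ≈ Mul(60.885, I)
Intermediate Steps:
Function('J')(D, P) = Add(-32, D) (Function('J')(D, P) = Add(D, -32) = Add(-32, D))
Pow(Add(Add(9436, -13299), Function('J')(188, 154)), Rational(1, 2)) = Pow(Add(Add(9436, -13299), Add(-32, 188)), Rational(1, 2)) = Pow(Add(-3863, 156), Rational(1, 2)) = Pow(-3707, Rational(1, 2)) = Mul(I, Pow(3707, Rational(1, 2)))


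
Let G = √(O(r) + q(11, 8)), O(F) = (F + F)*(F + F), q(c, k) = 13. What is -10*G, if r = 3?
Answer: -70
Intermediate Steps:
O(F) = 4*F² (O(F) = (2*F)*(2*F) = 4*F²)
G = 7 (G = √(4*3² + 13) = √(4*9 + 13) = √(36 + 13) = √49 = 7)
-10*G = -10*7 = -70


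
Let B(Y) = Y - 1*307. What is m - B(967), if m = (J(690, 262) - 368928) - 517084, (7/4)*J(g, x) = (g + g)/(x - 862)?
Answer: -31033566/35 ≈ -8.8667e+5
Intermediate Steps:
J(g, x) = 8*g/(7*(-862 + x)) (J(g, x) = 4*((g + g)/(x - 862))/7 = 4*((2*g)/(-862 + x))/7 = 4*(2*g/(-862 + x))/7 = 8*g/(7*(-862 + x)))
B(Y) = -307 + Y (B(Y) = Y - 307 = -307 + Y)
m = -31010466/35 (m = ((8/7)*690/(-862 + 262) - 368928) - 517084 = ((8/7)*690/(-600) - 368928) - 517084 = ((8/7)*690*(-1/600) - 368928) - 517084 = (-46/35 - 368928) - 517084 = -12912526/35 - 517084 = -31010466/35 ≈ -8.8601e+5)
m - B(967) = -31010466/35 - (-307 + 967) = -31010466/35 - 1*660 = -31010466/35 - 660 = -31033566/35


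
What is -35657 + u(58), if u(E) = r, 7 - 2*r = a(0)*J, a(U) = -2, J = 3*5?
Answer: -71277/2 ≈ -35639.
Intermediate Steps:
J = 15
r = 37/2 (r = 7/2 - (-1)*15 = 7/2 - ½*(-30) = 7/2 + 15 = 37/2 ≈ 18.500)
u(E) = 37/2
-35657 + u(58) = -35657 + 37/2 = -71277/2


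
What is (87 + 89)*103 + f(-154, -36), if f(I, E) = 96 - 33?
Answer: 18191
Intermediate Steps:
f(I, E) = 63
(87 + 89)*103 + f(-154, -36) = (87 + 89)*103 + 63 = 176*103 + 63 = 18128 + 63 = 18191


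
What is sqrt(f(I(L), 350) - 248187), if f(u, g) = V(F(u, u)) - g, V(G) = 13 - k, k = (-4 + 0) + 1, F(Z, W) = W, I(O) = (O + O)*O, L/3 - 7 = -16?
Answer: I*sqrt(248521) ≈ 498.52*I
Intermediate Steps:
L = -27 (L = 21 + 3*(-16) = 21 - 48 = -27)
I(O) = 2*O**2 (I(O) = (2*O)*O = 2*O**2)
k = -3 (k = -4 + 1 = -3)
V(G) = 16 (V(G) = 13 - 1*(-3) = 13 + 3 = 16)
f(u, g) = 16 - g
sqrt(f(I(L), 350) - 248187) = sqrt((16 - 1*350) - 248187) = sqrt((16 - 350) - 248187) = sqrt(-334 - 248187) = sqrt(-248521) = I*sqrt(248521)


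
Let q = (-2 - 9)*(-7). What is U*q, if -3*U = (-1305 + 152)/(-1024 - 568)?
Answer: -88781/4776 ≈ -18.589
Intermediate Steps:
U = -1153/4776 (U = -(-1305 + 152)/(3*(-1024 - 568)) = -(-1153)/(3*(-1592)) = -(-1153)*(-1)/(3*1592) = -1/3*1153/1592 = -1153/4776 ≈ -0.24142)
q = 77 (q = -11*(-7) = 77)
U*q = -1153/4776*77 = -88781/4776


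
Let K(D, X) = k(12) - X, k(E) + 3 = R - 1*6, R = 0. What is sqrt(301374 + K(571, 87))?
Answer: sqrt(301278) ≈ 548.89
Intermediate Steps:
k(E) = -9 (k(E) = -3 + (0 - 1*6) = -3 + (0 - 6) = -3 - 6 = -9)
K(D, X) = -9 - X
sqrt(301374 + K(571, 87)) = sqrt(301374 + (-9 - 1*87)) = sqrt(301374 + (-9 - 87)) = sqrt(301374 - 96) = sqrt(301278)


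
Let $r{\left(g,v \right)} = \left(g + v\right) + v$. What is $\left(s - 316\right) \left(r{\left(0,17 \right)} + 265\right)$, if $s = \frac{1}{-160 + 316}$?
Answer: $- \frac{1133785}{12} \approx -94482.0$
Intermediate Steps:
$r{\left(g,v \right)} = g + 2 v$
$s = \frac{1}{156} \approx 0.0064103$
$\left(s - 316\right) \left(r{\left(0,17 \right)} + 265\right) = \left(\frac{1}{156} - 316\right) \left(\left(0 + 2 \cdot 17\right) + 265\right) = - \frac{49295 \left(\left(0 + 34\right) + 265\right)}{156} = - \frac{49295 \left(34 + 265\right)}{156} = \left(- \frac{49295}{156}\right) 299 = - \frac{1133785}{12}$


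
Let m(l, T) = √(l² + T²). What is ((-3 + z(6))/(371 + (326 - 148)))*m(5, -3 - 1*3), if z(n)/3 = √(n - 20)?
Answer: -√61/183 + I*√854/183 ≈ -0.042679 + 0.15969*I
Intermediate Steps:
z(n) = 3*√(-20 + n) (z(n) = 3*√(n - 20) = 3*√(-20 + n))
m(l, T) = √(T² + l²)
((-3 + z(6))/(371 + (326 - 148)))*m(5, -3 - 1*3) = ((-3 + 3*√(-20 + 6))/(371 + (326 - 148)))*√((-3 - 1*3)² + 5²) = ((-3 + 3*√(-14))/(371 + 178))*√((-3 - 3)² + 25) = ((-3 + 3*(I*√14))/549)*√((-6)² + 25) = ((-3 + 3*I*√14)*(1/549))*√(36 + 25) = (-1/183 + I*√14/183)*√61 = √61*(-1/183 + I*√14/183)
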